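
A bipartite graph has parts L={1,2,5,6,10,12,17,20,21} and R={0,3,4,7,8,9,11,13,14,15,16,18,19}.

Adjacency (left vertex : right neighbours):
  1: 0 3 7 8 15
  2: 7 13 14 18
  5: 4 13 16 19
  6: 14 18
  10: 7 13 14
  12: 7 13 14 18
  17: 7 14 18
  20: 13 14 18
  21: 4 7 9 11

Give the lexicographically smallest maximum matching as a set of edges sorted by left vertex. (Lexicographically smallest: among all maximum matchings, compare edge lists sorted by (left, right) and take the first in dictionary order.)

Lex-smallest maximum matching: {(1,0), (2,7), (5,4), (6,14), (10,13), (12,18), (21,9)}

|M| = 7 (so the lex-smallest maximum matching has 7 edges)
process left vertices in ascending order; for each, take the smallest-labelled available neighbour that still permits 7 edges overall, or leave it unmatched if none does
lex-smallest matching: {1-0, 2-7, 5-4, 6-14, 10-13, 12-18, 21-9}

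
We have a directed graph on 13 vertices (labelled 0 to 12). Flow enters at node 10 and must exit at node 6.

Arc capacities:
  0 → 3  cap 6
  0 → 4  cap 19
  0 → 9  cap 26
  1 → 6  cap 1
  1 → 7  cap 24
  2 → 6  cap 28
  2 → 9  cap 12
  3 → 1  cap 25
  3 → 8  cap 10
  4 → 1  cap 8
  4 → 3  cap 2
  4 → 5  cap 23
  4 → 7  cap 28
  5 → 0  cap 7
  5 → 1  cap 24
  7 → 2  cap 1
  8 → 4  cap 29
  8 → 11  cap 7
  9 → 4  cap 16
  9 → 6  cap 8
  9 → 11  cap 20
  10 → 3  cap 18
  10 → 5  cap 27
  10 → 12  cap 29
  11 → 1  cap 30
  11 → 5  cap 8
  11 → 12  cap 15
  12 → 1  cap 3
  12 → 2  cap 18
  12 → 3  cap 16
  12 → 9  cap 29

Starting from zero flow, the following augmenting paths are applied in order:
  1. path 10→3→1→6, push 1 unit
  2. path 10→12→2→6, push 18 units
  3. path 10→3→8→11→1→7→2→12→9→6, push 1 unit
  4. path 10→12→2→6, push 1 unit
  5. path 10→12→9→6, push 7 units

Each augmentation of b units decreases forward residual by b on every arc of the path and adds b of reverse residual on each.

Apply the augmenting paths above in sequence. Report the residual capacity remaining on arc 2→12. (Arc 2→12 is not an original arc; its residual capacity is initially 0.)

after path 1 (10→3→1→6, push 1): res(2,12)=0
after path 2 (10→12→2→6, push 18): res(2,12)=18
after path 3 (10→3→8→11→1→7→2→12→9→6, push 1): res(2,12)=17
after path 4 (10→12→2→6, push 1): res(2,12)=18
after path 5 (10→12→9→6, push 7): res(2,12)=18

Residual capacity of (2,12): 18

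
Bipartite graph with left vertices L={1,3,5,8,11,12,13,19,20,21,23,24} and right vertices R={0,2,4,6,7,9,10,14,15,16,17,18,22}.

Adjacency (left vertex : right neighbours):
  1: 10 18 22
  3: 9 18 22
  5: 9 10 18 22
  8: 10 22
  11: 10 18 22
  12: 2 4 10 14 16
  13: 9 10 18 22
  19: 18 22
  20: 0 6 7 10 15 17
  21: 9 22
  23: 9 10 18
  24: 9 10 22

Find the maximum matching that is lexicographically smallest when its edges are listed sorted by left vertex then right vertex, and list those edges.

Lex-smallest maximum matching: {(1,10), (3,9), (5,18), (8,22), (12,2), (20,0)}

|M| = 6 (so the lex-smallest maximum matching has 6 edges)
process left vertices in ascending order; for each, take the smallest-labelled available neighbour that still permits 6 edges overall, or leave it unmatched if none does
lex-smallest matching: {1-10, 3-9, 5-18, 8-22, 12-2, 20-0}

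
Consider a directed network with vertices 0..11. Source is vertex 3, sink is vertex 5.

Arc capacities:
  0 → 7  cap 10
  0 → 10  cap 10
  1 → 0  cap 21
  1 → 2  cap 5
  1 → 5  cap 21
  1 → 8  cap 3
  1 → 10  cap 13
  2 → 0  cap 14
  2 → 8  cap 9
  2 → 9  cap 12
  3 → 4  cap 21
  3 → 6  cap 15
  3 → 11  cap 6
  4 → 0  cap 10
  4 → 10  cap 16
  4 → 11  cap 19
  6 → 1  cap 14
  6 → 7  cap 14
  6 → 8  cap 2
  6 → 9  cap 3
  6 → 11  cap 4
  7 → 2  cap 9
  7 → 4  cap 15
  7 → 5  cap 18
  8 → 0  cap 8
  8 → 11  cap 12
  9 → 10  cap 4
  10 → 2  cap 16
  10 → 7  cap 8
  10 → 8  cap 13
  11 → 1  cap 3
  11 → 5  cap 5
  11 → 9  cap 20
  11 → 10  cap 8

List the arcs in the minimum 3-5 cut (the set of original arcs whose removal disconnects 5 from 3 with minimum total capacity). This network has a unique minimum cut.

augment #1: 3→11→5 push 5
augment #2: 3→6→1→5 push 14
augment #3: 3→6→7→5 push 1
augment #4: 3→11→1→5 push 1
augment #5: 3→4→0→7→5 push 10
augment #6: 3→4→10→7→5 push 7
augment #7: 3→4→11→1→5 push 2
max flow = 40; residual-reachable set from 3 gives S-side
cut edges (S→T): {(6,1), (7,5), (11,1), (11,5)} total cap 40

Min-cut arcs: {(6,1), (7,5), (11,1), (11,5)} (total capacity 40)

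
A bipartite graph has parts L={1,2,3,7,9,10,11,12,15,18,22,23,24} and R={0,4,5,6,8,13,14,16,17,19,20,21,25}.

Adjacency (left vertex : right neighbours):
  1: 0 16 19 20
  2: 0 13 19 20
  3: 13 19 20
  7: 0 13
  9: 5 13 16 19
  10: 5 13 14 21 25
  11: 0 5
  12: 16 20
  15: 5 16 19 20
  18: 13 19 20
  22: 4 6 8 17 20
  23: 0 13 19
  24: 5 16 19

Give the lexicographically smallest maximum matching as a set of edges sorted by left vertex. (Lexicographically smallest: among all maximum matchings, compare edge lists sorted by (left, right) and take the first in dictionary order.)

Lex-smallest maximum matching: {(1,0), (2,13), (3,19), (9,5), (10,14), (12,16), (15,20), (22,4)}

|M| = 8 (so the lex-smallest maximum matching has 8 edges)
process left vertices in ascending order; for each, take the smallest-labelled available neighbour that still permits 8 edges overall, or leave it unmatched if none does
lex-smallest matching: {1-0, 2-13, 3-19, 9-5, 10-14, 12-16, 15-20, 22-4}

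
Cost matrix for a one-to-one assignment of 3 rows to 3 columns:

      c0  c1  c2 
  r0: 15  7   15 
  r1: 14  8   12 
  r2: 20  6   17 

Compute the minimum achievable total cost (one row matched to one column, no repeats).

optimal assignment: row0→col0 (cost 15), row1→col2 (cost 12), row2→col1 (cost 6)
total = 15 + 12 + 6 = 33

Minimum assignment cost: 33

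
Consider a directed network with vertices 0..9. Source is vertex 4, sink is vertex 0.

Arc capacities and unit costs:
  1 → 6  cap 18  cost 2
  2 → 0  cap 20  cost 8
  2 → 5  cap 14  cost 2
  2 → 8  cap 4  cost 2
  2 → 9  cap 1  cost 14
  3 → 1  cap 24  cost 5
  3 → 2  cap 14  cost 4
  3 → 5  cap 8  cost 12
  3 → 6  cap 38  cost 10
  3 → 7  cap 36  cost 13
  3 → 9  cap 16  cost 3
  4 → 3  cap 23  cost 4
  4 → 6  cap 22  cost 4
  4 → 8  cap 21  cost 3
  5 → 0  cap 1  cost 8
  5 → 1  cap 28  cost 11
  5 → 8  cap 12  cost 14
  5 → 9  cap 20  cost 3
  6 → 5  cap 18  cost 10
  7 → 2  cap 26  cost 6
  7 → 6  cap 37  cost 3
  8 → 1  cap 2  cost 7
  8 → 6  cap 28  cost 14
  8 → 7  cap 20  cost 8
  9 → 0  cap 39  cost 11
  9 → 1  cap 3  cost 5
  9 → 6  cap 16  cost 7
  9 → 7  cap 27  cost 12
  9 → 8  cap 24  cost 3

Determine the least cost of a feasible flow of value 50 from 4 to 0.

Minimum cost for 50 units: 1111

shortest-cost path #1: 4→3→2→0 push 14 @ unit cost 16 (adds 224)
shortest-cost path #2: 4→3→9→0 push 9 @ unit cost 18 (adds 162)
shortest-cost path #3: 4→6→5→0 push 1 @ unit cost 22 (adds 22)
shortest-cost path #4: 4→8→7→2→0 push 6 @ unit cost 25 (adds 150)
shortest-cost path #5: 4→8→7→2→3→9→0 push 7 @ unit cost 27 (adds 189)
shortest-cost path #6: 4→6→5→9→0 push 13 @ unit cost 28 (adds 364)
total cost = 1111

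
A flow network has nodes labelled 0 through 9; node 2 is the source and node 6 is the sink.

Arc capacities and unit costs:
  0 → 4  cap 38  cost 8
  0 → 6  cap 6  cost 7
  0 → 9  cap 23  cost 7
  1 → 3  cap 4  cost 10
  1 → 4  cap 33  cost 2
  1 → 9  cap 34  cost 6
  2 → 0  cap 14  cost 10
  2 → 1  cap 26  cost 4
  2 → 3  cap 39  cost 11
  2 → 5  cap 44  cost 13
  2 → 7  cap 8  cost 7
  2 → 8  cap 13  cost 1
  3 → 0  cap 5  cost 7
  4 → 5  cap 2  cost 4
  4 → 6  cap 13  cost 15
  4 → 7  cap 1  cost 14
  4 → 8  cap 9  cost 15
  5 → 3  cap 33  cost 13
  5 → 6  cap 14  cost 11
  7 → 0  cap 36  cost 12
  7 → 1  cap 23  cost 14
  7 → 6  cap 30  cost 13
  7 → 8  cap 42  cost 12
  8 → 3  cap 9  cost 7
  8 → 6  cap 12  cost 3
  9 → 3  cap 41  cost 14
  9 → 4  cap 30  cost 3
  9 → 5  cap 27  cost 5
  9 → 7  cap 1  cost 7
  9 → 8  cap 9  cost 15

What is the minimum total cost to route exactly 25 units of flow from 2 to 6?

shortest-cost path #1: 2→8→6 push 12 @ unit cost 4 (adds 48)
shortest-cost path #2: 2→0→6 push 6 @ unit cost 17 (adds 102)
shortest-cost path #3: 2→7→6 push 7 @ unit cost 20 (adds 140)
total cost = 290

Minimum cost for 25 units: 290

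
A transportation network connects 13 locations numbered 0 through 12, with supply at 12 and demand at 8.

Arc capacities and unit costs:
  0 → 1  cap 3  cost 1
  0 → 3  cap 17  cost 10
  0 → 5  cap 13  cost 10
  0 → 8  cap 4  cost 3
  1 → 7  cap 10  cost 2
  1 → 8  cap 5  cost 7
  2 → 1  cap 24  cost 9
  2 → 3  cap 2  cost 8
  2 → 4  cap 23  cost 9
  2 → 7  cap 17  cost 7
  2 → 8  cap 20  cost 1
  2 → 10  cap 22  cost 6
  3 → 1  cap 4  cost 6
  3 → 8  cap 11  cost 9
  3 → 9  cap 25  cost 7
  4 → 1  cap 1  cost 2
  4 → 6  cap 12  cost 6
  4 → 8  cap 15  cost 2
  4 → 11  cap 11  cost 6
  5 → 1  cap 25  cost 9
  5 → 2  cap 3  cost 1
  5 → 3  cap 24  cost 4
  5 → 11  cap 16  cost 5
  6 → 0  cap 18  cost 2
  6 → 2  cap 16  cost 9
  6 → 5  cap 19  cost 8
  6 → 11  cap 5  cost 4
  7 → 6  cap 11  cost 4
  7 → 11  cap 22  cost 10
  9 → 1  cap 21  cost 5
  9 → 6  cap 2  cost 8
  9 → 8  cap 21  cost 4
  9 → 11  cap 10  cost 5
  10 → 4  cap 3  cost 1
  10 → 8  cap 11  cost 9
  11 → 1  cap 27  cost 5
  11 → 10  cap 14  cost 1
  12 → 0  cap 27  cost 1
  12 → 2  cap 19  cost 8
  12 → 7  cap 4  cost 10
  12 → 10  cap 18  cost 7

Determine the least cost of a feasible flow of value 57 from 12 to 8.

shortest-cost path #1: 12→0→8 push 4 @ unit cost 4 (adds 16)
shortest-cost path #2: 12→0→1→8 push 3 @ unit cost 9 (adds 27)
shortest-cost path #3: 12→2→8 push 19 @ unit cost 9 (adds 171)
shortest-cost path #4: 12→10→4→8 push 3 @ unit cost 10 (adds 30)
shortest-cost path #5: 12→0→5→2→8 push 1 @ unit cost 13 (adds 13)
shortest-cost path #6: 12→10→8 push 11 @ unit cost 16 (adds 176)
shortest-cost path #7: 12→0→3→8 push 11 @ unit cost 20 (adds 220)
shortest-cost path #8: 12→0→3→9→8 push 5 @ unit cost 22 (adds 110)
total cost = 763

Minimum cost for 57 units: 763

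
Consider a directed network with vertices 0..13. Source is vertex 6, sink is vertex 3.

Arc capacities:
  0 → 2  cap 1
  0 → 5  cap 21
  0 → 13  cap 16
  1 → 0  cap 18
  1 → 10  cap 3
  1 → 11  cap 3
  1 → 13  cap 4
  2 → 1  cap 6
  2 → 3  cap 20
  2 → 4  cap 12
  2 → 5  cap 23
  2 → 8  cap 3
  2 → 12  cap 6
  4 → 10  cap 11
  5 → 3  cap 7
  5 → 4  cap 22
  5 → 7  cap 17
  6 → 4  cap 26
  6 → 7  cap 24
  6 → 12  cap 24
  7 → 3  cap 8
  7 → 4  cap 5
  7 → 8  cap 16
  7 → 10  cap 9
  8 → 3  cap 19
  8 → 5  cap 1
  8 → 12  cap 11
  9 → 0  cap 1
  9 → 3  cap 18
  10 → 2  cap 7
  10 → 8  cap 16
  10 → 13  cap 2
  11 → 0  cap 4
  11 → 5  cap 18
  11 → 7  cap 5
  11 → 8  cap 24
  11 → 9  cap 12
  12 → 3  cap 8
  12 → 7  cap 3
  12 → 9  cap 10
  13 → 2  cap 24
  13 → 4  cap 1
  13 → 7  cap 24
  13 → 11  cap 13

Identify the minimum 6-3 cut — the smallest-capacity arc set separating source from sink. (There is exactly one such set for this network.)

Min-cut arcs: {(7,3), (8,3), (8,5), (10,2), (10,13), (12,3), (12,9)} (total capacity 55)

augment #1: 6→7→3 push 8
augment #2: 6→12→3 push 8
augment #3: 6→7→8→3 push 16
augment #4: 6→12→9→3 push 10
augment #5: 6→4→10→2→3 push 7
augment #6: 6→4→10→8→3 push 3
augment #7: 6→4→10→8→5→3 push 1
augment #8: 6→12→7→10→13→2→3 push 2
max flow = 55; residual-reachable set from 6 gives S-side
cut edges (S→T): {(7,3), (8,3), (8,5), (10,2), (10,13), (12,3), (12,9)} total cap 55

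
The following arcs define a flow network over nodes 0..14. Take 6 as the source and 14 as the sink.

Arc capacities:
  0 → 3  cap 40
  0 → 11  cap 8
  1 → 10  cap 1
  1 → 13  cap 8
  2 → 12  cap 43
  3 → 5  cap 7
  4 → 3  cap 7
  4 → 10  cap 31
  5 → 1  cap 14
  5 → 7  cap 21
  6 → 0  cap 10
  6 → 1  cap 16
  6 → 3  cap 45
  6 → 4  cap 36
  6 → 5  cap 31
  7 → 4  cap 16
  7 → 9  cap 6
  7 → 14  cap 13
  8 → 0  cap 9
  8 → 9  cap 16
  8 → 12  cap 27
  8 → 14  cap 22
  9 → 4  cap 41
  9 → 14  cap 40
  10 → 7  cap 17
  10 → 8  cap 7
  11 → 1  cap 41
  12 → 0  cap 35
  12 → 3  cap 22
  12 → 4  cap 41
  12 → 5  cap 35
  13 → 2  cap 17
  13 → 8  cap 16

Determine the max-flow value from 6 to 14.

Maximum flow value: 34

augment #1: 6→5→7→14 bottleneck 13, total now 13
augment #2: 6→1→10→8→14 bottleneck 1, total now 14
augment #3: 6→1→13→8→14 bottleneck 8, total now 22
augment #4: 6→4→10→8→14 bottleneck 6, total now 28
augment #5: 6→5→7→9→14 bottleneck 6, total now 34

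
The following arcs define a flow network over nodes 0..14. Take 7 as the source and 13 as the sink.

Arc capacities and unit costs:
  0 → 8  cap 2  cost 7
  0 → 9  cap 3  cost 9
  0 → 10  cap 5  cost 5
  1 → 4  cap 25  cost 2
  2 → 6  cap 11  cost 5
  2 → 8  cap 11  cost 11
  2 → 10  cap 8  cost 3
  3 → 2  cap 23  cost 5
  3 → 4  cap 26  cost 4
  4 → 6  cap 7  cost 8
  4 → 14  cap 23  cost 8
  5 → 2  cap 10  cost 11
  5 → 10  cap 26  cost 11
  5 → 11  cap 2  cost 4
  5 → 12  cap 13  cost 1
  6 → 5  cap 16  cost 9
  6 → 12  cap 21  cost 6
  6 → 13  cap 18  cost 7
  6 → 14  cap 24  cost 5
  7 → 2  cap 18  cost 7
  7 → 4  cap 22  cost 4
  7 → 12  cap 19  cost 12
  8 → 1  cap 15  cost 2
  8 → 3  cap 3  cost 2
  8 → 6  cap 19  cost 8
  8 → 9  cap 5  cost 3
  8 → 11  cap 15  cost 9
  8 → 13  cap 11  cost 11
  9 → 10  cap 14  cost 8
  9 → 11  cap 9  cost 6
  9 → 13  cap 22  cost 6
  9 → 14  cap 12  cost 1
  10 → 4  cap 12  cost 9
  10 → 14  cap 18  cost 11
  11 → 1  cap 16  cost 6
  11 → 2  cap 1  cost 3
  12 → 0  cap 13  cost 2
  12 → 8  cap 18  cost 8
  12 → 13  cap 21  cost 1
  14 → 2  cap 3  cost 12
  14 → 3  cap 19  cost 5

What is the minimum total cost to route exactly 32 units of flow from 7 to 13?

shortest-cost path #1: 7→12→13 push 19 @ unit cost 13 (adds 247)
shortest-cost path #2: 7→2→6→13 push 11 @ unit cost 19 (adds 209)
shortest-cost path #3: 7→4→6→13 push 2 @ unit cost 19 (adds 38)
total cost = 494

Minimum cost for 32 units: 494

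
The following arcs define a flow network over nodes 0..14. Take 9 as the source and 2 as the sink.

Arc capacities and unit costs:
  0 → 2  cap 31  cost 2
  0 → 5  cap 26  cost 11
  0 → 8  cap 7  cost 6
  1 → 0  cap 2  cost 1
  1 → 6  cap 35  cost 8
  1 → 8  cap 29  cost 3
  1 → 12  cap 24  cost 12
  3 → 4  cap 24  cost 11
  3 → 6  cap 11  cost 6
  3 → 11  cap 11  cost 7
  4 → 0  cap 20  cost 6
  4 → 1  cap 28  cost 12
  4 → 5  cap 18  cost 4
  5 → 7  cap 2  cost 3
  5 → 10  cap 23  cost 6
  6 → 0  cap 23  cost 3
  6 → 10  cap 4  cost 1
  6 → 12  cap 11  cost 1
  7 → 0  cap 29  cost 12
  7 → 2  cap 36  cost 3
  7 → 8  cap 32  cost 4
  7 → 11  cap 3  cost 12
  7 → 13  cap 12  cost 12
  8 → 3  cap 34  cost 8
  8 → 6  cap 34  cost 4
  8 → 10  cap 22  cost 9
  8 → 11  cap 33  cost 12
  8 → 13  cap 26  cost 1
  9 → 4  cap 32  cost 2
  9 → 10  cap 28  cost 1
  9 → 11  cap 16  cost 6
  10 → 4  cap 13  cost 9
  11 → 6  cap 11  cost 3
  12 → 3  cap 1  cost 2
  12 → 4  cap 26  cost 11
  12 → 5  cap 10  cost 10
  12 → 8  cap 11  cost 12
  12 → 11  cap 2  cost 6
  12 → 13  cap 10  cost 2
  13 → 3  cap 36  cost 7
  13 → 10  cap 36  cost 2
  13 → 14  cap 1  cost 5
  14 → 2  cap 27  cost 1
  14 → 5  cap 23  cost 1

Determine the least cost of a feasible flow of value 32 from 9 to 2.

shortest-cost path #1: 9→4→0→2 push 20 @ unit cost 10 (adds 200)
shortest-cost path #2: 9→4→5→7→2 push 2 @ unit cost 12 (adds 24)
shortest-cost path #3: 9→11→6→0→2 push 10 @ unit cost 14 (adds 140)
total cost = 364

Minimum cost for 32 units: 364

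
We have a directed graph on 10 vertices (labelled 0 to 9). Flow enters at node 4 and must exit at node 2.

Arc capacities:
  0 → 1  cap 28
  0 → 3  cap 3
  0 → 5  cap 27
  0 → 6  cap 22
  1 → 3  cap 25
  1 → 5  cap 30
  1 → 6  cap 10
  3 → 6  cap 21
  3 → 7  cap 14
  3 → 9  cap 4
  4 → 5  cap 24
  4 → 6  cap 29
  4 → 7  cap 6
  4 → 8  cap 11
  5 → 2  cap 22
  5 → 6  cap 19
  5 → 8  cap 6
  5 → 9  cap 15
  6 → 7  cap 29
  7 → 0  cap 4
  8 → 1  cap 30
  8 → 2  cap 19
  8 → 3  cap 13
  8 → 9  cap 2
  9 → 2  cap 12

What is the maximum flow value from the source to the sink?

Maximum flow value: 39

augment #1: 4→5→2 bottleneck 22, total now 22
augment #2: 4→8→2 bottleneck 11, total now 33
augment #3: 4→5→8→2 bottleneck 2, total now 35
augment #4: 4→7→0→3→9→2 bottleneck 3, total now 38
augment #5: 4→7→0→5→8→2 bottleneck 1, total now 39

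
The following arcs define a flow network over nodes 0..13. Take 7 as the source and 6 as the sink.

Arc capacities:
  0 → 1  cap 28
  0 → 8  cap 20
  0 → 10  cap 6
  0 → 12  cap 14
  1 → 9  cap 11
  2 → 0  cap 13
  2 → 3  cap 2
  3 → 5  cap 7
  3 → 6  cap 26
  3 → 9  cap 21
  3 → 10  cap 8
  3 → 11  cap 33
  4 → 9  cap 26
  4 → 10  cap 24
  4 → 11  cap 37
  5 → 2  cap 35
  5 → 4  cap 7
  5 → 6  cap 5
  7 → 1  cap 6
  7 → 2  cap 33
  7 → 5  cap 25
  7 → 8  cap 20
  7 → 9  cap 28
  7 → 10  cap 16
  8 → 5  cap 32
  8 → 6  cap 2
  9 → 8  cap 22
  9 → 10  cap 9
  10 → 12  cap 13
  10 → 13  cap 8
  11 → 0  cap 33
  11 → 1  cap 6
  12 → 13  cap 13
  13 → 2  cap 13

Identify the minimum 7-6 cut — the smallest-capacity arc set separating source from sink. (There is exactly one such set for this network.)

Min-cut arcs: {(2,3), (5,6), (8,6)} (total capacity 9)

augment #1: 7→5→6 push 5
augment #2: 7→8→6 push 2
augment #3: 7→2→3→6 push 2
max flow = 9; residual-reachable set from 7 gives S-side
cut edges (S→T): {(2,3), (5,6), (8,6)} total cap 9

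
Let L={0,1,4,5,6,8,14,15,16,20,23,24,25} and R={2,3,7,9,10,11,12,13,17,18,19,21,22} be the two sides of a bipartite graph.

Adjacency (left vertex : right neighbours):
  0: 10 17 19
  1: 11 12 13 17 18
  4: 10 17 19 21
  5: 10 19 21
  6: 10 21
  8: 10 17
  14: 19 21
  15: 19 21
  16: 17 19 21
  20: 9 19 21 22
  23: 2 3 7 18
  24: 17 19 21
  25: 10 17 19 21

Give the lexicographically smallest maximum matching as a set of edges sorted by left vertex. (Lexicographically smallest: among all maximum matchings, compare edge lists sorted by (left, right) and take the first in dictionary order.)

|M| = 7 (so the lex-smallest maximum matching has 7 edges)
process left vertices in ascending order; for each, take the smallest-labelled available neighbour that still permits 7 edges overall, or leave it unmatched if none does
lex-smallest matching: {0-10, 1-11, 4-17, 5-19, 6-21, 20-9, 23-2}

Lex-smallest maximum matching: {(0,10), (1,11), (4,17), (5,19), (6,21), (20,9), (23,2)}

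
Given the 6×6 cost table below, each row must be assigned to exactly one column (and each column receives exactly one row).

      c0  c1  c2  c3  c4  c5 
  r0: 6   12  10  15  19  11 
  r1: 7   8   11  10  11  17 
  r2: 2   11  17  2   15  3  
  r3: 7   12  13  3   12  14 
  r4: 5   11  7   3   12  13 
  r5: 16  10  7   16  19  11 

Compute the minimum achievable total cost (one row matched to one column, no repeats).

Minimum assignment cost: 39

one of 2 optimal assignments: row0→col0 (cost 6), row1→col1 (cost 8), row2→col5 (cost 3), row3→col3 (cost 3), row4→col4 (cost 12), row5→col2 (cost 7)
total = 6 + 8 + 3 + 3 + 12 + 7 = 39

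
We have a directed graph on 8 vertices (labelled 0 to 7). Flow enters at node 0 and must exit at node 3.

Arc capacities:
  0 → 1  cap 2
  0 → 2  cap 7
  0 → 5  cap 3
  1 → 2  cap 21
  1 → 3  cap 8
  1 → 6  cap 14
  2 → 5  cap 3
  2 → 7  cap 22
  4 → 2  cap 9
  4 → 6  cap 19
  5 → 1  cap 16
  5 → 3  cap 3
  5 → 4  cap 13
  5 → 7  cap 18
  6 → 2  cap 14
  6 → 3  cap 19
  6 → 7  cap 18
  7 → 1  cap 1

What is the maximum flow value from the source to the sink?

Maximum flow value: 9

augment #1: 0→1→3 bottleneck 2, total now 2
augment #2: 0→5→3 bottleneck 3, total now 5
augment #3: 0→2→5→1→3 bottleneck 3, total now 8
augment #4: 0→2→7→1→3 bottleneck 1, total now 9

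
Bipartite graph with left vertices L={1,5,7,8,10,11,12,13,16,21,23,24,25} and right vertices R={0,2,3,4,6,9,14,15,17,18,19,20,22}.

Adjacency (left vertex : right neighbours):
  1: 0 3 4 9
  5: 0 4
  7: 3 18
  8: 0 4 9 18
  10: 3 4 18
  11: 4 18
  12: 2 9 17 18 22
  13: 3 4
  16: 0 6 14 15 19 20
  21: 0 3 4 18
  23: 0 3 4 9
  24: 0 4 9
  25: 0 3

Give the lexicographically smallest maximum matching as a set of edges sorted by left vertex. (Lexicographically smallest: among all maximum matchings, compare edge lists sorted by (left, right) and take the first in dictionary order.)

Lex-smallest maximum matching: {(1,0), (5,4), (7,3), (8,9), (10,18), (12,2), (16,6)}

|M| = 7 (so the lex-smallest maximum matching has 7 edges)
process left vertices in ascending order; for each, take the smallest-labelled available neighbour that still permits 7 edges overall, or leave it unmatched if none does
lex-smallest matching: {1-0, 5-4, 7-3, 8-9, 10-18, 12-2, 16-6}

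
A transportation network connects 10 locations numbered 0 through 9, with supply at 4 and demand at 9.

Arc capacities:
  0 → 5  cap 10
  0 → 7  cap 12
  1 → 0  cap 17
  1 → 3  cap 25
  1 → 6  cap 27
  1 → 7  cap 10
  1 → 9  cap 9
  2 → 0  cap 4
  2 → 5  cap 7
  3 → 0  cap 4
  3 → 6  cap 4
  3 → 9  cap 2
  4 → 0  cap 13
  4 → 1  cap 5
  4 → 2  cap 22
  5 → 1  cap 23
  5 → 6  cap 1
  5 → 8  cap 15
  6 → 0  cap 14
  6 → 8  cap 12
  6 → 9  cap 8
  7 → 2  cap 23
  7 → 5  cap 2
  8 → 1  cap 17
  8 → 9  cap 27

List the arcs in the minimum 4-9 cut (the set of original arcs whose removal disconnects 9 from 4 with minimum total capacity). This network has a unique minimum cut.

Min-cut arcs: {(0,5), (2,5), (4,1), (7,5)} (total capacity 24)

augment #1: 4→1→9 push 5
augment #2: 4→0→5→1→9 push 4
augment #3: 4→0→5→6→9 push 1
augment #4: 4→0→5→8→9 push 5
augment #5: 4→2→5→8→9 push 7
augment #6: 4→0→7→5→8→9 push 2
max flow = 24; residual-reachable set from 4 gives S-side
cut edges (S→T): {(0,5), (2,5), (4,1), (7,5)} total cap 24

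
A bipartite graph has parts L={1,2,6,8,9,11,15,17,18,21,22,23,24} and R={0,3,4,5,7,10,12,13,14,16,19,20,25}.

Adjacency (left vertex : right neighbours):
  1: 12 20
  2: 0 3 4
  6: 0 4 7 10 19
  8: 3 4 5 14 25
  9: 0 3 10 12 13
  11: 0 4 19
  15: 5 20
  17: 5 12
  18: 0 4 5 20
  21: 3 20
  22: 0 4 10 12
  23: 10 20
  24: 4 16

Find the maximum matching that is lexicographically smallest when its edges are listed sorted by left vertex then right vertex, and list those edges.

Lex-smallest maximum matching: {(1,12), (2,0), (6,7), (8,14), (9,13), (11,19), (15,5), (18,4), (21,3), (22,10), (23,20), (24,16)}

|M| = 12 (so the lex-smallest maximum matching has 12 edges)
process left vertices in ascending order; for each, take the smallest-labelled available neighbour that still permits 12 edges overall, or leave it unmatched if none does
lex-smallest matching: {1-12, 2-0, 6-7, 8-14, 9-13, 11-19, 15-5, 18-4, 21-3, 22-10, 23-20, 24-16}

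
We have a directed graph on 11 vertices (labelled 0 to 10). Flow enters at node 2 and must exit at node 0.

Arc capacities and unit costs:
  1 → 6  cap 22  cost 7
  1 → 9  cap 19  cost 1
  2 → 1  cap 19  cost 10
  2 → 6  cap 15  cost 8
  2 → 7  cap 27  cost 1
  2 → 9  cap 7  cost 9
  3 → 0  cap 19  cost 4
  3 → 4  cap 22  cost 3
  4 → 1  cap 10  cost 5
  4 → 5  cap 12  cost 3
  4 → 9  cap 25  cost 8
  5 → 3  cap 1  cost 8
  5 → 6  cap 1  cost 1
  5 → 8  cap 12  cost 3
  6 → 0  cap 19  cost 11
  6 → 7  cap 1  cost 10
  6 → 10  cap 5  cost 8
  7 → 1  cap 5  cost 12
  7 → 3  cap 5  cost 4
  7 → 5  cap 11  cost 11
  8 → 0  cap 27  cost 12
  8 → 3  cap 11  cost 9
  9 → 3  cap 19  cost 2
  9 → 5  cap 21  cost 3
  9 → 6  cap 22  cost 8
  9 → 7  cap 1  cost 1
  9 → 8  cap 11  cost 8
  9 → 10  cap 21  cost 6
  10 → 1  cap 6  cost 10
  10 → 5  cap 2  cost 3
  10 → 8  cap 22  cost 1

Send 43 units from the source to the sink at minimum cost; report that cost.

Minimum cost for 43 units: 794

shortest-cost path #1: 2→7→3→0 push 5 @ unit cost 9 (adds 45)
shortest-cost path #2: 2→9→3→0 push 7 @ unit cost 15 (adds 105)
shortest-cost path #3: 2→1→9→3→0 push 7 @ unit cost 17 (adds 119)
shortest-cost path #4: 2→6→0 push 15 @ unit cost 19 (adds 285)
shortest-cost path #5: 2→7→5→6→0 push 1 @ unit cost 24 (adds 24)
shortest-cost path #6: 2→7→5→8→0 push 8 @ unit cost 27 (adds 216)
total cost = 794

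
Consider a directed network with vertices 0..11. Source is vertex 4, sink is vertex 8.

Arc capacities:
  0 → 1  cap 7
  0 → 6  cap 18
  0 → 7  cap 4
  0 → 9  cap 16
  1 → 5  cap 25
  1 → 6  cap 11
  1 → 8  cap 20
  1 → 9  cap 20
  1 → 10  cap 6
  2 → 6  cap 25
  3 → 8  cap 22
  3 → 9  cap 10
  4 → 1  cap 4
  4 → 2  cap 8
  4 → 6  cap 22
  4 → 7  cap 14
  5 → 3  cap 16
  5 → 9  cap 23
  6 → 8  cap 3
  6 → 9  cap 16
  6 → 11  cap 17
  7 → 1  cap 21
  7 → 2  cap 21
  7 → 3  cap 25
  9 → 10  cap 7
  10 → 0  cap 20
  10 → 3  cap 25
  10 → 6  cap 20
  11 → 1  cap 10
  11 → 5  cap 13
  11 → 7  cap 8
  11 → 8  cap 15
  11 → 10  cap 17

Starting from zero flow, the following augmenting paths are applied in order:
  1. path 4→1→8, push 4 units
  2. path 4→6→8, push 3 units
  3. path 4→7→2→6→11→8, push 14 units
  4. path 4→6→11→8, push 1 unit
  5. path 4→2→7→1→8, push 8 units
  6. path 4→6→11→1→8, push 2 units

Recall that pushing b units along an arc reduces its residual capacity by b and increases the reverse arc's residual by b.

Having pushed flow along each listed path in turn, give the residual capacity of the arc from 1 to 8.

after path 1 (4→1→8, push 4): res(1,8)=16
after path 2 (4→6→8, push 3): res(1,8)=16
after path 3 (4→7→2→6→11→8, push 14): res(1,8)=16
after path 4 (4→6→11→8, push 1): res(1,8)=16
after path 5 (4→2→7→1→8, push 8): res(1,8)=8
after path 6 (4→6→11→1→8, push 2): res(1,8)=6

Residual capacity of (1,8): 6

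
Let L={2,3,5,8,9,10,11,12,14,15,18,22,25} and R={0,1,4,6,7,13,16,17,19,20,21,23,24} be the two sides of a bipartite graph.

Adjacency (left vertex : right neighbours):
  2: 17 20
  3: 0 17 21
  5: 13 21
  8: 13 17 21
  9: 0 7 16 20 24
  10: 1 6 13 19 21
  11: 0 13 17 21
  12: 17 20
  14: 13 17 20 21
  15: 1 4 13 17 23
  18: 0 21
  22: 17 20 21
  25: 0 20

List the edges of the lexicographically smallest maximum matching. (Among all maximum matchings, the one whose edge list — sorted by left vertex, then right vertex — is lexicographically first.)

Lex-smallest maximum matching: {(2,17), (3,0), (5,13), (8,21), (9,7), (10,1), (12,20), (15,4)}

|M| = 8 (so the lex-smallest maximum matching has 8 edges)
process left vertices in ascending order; for each, take the smallest-labelled available neighbour that still permits 8 edges overall, or leave it unmatched if none does
lex-smallest matching: {2-17, 3-0, 5-13, 8-21, 9-7, 10-1, 12-20, 15-4}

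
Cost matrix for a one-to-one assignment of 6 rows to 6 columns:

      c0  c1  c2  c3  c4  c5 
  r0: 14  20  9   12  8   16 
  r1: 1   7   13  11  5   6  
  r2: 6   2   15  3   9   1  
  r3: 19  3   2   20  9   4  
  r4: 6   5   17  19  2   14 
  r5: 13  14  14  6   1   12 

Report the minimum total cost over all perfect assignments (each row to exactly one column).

one of 2 optimal assignments: row0→col2 (cost 9), row1→col0 (cost 1), row2→col5 (cost 1), row3→col1 (cost 3), row4→col4 (cost 2), row5→col3 (cost 6)
total = 9 + 1 + 1 + 3 + 2 + 6 = 22

Minimum assignment cost: 22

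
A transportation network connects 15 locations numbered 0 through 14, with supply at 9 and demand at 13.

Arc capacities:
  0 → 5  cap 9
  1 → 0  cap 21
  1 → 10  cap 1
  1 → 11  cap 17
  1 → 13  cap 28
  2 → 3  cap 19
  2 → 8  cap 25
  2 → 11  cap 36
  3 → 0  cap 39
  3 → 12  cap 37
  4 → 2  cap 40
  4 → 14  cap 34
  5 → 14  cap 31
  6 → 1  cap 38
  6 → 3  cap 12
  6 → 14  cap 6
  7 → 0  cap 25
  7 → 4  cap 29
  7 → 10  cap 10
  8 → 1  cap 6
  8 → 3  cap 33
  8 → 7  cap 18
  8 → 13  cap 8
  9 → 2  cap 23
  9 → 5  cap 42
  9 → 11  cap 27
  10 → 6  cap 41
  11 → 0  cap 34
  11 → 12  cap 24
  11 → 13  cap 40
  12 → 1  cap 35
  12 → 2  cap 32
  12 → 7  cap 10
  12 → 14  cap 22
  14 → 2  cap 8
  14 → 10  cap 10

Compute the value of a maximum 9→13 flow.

augment #1: 9→11→13 bottleneck 27, total now 27
augment #2: 9→2→8→13 bottleneck 8, total now 35
augment #3: 9→2→11→13 bottleneck 13, total now 48
augment #4: 9→2→8→1→13 bottleneck 2, total now 50
augment #5: 9→5→14→2→8→1→13 bottleneck 4, total now 54
augment #6: 9→5→14→10→6→1→13 bottleneck 10, total now 64
augment #7: 9→5→14→2→3→12→1→13 bottleneck 4, total now 68

Maximum flow value: 68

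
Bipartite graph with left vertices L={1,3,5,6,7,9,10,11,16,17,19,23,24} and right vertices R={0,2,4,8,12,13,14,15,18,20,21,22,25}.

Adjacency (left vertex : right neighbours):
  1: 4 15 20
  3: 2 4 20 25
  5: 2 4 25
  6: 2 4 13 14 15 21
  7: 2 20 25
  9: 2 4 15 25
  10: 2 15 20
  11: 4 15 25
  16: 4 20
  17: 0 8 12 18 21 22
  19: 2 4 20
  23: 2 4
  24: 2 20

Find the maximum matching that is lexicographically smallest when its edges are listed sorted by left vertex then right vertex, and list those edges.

Lex-smallest maximum matching: {(1,4), (3,2), (5,25), (6,13), (7,20), (9,15), (17,0)}

|M| = 7 (so the lex-smallest maximum matching has 7 edges)
process left vertices in ascending order; for each, take the smallest-labelled available neighbour that still permits 7 edges overall, or leave it unmatched if none does
lex-smallest matching: {1-4, 3-2, 5-25, 6-13, 7-20, 9-15, 17-0}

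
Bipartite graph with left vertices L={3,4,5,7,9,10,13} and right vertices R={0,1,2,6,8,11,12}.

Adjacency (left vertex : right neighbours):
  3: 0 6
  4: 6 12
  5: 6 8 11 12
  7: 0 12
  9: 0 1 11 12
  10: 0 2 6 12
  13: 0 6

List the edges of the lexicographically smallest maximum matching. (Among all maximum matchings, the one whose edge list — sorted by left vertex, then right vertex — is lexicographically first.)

|M| = 6 (so the lex-smallest maximum matching has 6 edges)
process left vertices in ascending order; for each, take the smallest-labelled available neighbour that still permits 6 edges overall, or leave it unmatched if none does
lex-smallest matching: {3-0, 4-6, 5-8, 7-12, 9-1, 10-2}

Lex-smallest maximum matching: {(3,0), (4,6), (5,8), (7,12), (9,1), (10,2)}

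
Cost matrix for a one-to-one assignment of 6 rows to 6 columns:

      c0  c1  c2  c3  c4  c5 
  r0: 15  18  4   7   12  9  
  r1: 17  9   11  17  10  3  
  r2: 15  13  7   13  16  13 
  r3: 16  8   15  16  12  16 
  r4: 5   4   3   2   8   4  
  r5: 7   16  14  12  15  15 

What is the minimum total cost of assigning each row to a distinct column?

optimal assignment: row0→col4 (cost 12), row1→col5 (cost 3), row2→col2 (cost 7), row3→col1 (cost 8), row4→col3 (cost 2), row5→col0 (cost 7)
total = 12 + 3 + 7 + 8 + 2 + 7 = 39

Minimum assignment cost: 39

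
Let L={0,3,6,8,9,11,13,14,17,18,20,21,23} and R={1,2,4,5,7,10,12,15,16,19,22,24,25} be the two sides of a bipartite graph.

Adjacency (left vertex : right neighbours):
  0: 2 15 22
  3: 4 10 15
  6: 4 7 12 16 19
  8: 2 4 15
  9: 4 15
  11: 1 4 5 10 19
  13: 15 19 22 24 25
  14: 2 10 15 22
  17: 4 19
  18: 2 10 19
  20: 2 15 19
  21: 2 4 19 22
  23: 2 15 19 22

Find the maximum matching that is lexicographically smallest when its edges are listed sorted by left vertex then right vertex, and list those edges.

Lex-smallest maximum matching: {(0,2), (3,4), (6,7), (8,15), (11,1), (13,24), (14,10), (17,19), (21,22)}

|M| = 9 (so the lex-smallest maximum matching has 9 edges)
process left vertices in ascending order; for each, take the smallest-labelled available neighbour that still permits 9 edges overall, or leave it unmatched if none does
lex-smallest matching: {0-2, 3-4, 6-7, 8-15, 11-1, 13-24, 14-10, 17-19, 21-22}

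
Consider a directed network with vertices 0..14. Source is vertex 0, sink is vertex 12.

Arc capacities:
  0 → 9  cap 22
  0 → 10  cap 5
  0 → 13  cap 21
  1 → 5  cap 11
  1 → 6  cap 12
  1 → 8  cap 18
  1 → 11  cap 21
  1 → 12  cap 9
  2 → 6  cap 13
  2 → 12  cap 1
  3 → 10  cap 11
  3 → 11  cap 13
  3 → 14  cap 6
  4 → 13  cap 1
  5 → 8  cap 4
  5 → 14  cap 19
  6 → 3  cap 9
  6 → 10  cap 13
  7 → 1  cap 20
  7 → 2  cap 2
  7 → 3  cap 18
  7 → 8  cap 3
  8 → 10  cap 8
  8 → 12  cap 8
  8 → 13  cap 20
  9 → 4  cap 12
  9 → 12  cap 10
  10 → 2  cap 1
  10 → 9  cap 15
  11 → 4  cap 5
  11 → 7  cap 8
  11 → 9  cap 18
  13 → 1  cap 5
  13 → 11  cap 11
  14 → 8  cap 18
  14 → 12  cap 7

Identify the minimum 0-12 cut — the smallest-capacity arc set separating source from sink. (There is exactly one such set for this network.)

augment #1: 0→9→12 push 10
augment #2: 0→10→2→12 push 1
augment #3: 0→13→1→12 push 5
augment #4: 0→13→11→7→1→12 push 4
augment #5: 0→13→11→7→8→12 push 3
augment #6: 0→13→11→7→1→8→12 push 1
max flow = 24; residual-reachable set from 0 gives S-side
cut edges (S→T): {(9,12), (10,2), (11,7), (13,1)} total cap 24

Min-cut arcs: {(9,12), (10,2), (11,7), (13,1)} (total capacity 24)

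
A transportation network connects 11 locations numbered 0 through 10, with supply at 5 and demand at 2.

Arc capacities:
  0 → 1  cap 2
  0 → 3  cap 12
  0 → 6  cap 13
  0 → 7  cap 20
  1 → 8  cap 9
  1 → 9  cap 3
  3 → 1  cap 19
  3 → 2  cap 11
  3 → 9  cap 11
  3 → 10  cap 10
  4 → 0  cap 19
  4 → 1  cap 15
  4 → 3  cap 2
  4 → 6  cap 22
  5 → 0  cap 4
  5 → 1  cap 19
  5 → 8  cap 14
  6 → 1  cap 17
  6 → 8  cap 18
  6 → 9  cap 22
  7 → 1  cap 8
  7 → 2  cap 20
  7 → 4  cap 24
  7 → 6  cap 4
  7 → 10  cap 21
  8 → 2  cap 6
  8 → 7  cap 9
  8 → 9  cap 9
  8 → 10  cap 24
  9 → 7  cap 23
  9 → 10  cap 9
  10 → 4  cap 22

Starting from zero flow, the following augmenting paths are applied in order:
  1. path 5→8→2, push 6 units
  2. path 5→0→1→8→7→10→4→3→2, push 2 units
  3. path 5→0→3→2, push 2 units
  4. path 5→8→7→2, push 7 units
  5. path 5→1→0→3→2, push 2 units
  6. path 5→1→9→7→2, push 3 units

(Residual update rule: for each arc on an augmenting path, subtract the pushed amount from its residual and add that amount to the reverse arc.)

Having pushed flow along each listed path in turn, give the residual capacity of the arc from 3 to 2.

after path 1 (5→8→2, push 6): res(3,2)=11
after path 2 (5→0→1→8→7→10→4→3→2, push 2): res(3,2)=9
after path 3 (5→0→3→2, push 2): res(3,2)=7
after path 4 (5→8→7→2, push 7): res(3,2)=7
after path 5 (5→1→0→3→2, push 2): res(3,2)=5
after path 6 (5→1→9→7→2, push 3): res(3,2)=5

Residual capacity of (3,2): 5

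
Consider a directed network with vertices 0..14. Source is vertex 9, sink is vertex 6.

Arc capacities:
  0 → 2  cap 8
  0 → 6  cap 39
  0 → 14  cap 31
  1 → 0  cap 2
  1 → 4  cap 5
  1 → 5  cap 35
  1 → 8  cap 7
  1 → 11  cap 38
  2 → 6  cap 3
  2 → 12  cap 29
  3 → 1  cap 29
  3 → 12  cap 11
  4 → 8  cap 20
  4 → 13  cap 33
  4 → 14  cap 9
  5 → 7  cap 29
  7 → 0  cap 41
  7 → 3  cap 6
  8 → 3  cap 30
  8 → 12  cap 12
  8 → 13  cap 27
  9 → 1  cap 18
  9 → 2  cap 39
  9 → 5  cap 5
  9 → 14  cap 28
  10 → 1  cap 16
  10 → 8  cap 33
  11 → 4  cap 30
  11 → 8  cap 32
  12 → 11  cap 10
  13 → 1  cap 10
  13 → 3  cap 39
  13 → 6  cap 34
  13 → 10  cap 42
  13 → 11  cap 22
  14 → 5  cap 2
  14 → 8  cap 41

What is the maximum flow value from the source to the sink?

Maximum flow value: 64

augment #1: 9→2→6 bottleneck 3, total now 3
augment #2: 9→1→0→6 bottleneck 2, total now 5
augment #3: 9→1→4→13→6 bottleneck 5, total now 10
augment #4: 9→1→8→13→6 bottleneck 7, total now 17
augment #5: 9→5→7→0→6 bottleneck 5, total now 22
augment #6: 9→14→8→13→6 bottleneck 20, total now 42
augment #7: 9→1→5→7→0→6 bottleneck 4, total now 46
augment #8: 9→14→5→7→0→6 bottleneck 2, total now 48
augment #9: 9→2→12→11→4→13→6 bottleneck 2, total now 50
augment #10: 9→14→8→1→5→7→0→6 bottleneck 6, total now 56
augment #11: 9→2→12→11→4→1→5→7→0→6 bottleneck 5, total now 61
augment #12: 9→2→12→11→8→1→5→7→0→6 bottleneck 1, total now 62
augment #13: 9→2→12→11→4→13→1→5→7→0→6 bottleneck 2, total now 64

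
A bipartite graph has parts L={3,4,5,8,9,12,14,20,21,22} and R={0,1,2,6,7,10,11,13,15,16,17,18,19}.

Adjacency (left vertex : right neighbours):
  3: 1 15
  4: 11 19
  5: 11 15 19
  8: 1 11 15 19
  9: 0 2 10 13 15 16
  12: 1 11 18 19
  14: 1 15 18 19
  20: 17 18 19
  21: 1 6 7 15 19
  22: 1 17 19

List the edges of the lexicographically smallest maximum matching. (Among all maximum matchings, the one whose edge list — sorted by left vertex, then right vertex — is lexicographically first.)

Lex-smallest maximum matching: {(3,1), (4,11), (5,15), (8,19), (9,0), (12,18), (20,17), (21,6)}

|M| = 8 (so the lex-smallest maximum matching has 8 edges)
process left vertices in ascending order; for each, take the smallest-labelled available neighbour that still permits 8 edges overall, or leave it unmatched if none does
lex-smallest matching: {3-1, 4-11, 5-15, 8-19, 9-0, 12-18, 20-17, 21-6}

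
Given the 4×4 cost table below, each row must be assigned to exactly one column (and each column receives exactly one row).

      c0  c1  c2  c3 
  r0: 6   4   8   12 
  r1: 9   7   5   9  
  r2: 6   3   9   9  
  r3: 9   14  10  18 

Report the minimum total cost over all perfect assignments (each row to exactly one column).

optimal assignment: row0→col1 (cost 4), row1→col2 (cost 5), row2→col3 (cost 9), row3→col0 (cost 9)
total = 4 + 5 + 9 + 9 = 27

Minimum assignment cost: 27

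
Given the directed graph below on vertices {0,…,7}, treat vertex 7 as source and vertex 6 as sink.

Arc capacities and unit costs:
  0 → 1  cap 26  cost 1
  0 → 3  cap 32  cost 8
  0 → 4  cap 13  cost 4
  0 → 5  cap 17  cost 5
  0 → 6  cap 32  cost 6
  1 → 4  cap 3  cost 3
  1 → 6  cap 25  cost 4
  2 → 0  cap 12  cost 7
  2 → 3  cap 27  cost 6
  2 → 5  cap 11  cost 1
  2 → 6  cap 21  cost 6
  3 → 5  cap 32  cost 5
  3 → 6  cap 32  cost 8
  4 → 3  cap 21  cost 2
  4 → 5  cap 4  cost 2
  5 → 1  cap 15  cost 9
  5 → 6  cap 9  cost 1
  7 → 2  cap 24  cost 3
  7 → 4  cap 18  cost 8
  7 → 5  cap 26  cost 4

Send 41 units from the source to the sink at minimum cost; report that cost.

Minimum cost for 41 units: 415

shortest-cost path #1: 7→5→6 push 9 @ unit cost 5 (adds 45)
shortest-cost path #2: 7→2→6 push 21 @ unit cost 9 (adds 189)
shortest-cost path #3: 7→2→0→1→6 push 3 @ unit cost 15 (adds 45)
shortest-cost path #4: 7→5→1→6 push 8 @ unit cost 17 (adds 136)
total cost = 415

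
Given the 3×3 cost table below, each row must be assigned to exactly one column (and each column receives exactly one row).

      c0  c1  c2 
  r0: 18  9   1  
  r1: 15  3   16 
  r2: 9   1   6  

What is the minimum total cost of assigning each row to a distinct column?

optimal assignment: row0→col2 (cost 1), row1→col1 (cost 3), row2→col0 (cost 9)
total = 1 + 3 + 9 = 13

Minimum assignment cost: 13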